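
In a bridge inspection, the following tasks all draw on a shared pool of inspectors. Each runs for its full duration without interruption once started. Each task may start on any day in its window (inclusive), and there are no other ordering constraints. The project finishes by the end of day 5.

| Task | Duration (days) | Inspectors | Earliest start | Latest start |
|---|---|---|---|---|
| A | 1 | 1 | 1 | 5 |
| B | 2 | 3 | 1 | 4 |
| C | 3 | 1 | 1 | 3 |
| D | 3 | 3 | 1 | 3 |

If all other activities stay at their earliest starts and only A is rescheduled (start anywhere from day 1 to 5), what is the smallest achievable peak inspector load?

A@1: d1:8  d2:7  d3:4  d4:0  d5:0 → peak 8
A@2: d1:7  d2:8  d3:4  d4:0  d5:0 → peak 8
A@3: d1:7  d2:7  d3:5  d4:0  d5:0 → peak 7
A@4: d1:7  d2:7  d3:4  d4:1  d5:0 → peak 7
A@5: d1:7  d2:7  d3:4  d4:0  d5:1 → peak 7
Best is A@3, peak 7.

7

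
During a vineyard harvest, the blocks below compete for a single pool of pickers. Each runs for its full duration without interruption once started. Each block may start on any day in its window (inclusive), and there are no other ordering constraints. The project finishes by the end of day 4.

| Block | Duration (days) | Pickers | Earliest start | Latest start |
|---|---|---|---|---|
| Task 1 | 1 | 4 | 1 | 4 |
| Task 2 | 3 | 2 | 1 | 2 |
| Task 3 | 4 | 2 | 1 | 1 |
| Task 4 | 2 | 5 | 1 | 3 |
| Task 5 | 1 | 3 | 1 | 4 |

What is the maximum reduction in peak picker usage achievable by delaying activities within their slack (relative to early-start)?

Early-start peak: d1:16  d2:9  d3:4  d4:2 ⇒ 16.
Leveled (Task 1@1, Task 2@1, Task 3@1, Task 4@2, Task 5@4): d1:8  d2:9  d3:9  d4:5 ⇒ 9.
Reduction 16 − 9 = 7.

7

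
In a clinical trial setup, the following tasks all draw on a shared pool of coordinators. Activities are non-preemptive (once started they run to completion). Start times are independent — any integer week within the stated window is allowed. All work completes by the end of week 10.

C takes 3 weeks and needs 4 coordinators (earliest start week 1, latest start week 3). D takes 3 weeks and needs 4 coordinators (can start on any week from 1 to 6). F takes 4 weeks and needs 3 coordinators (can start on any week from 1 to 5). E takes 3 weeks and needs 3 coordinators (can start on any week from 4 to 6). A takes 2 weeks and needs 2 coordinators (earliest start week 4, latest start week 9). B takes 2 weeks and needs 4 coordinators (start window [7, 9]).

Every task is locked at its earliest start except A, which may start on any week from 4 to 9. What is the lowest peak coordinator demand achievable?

A@4: w1:11  w2:11  w3:11  w4:8  w5:5  w6:3  w7:4  w8:4  w9:0  w10:0 → peak 11
A@5: w1:11  w2:11  w3:11  w4:6  w5:5  w6:5  w7:4  w8:4  w9:0  w10:0 → peak 11
A@6: w1:11  w2:11  w3:11  w4:6  w5:3  w6:5  w7:6  w8:4  w9:0  w10:0 → peak 11
A@7: w1:11  w2:11  w3:11  w4:6  w5:3  w6:3  w7:6  w8:6  w9:0  w10:0 → peak 11
A@8: w1:11  w2:11  w3:11  w4:6  w5:3  w6:3  w7:4  w8:6  w9:2  w10:0 → peak 11
A@9: w1:11  w2:11  w3:11  w4:6  w5:3  w6:3  w7:4  w8:4  w9:2  w10:2 → peak 11
Best is A@4, peak 11.

11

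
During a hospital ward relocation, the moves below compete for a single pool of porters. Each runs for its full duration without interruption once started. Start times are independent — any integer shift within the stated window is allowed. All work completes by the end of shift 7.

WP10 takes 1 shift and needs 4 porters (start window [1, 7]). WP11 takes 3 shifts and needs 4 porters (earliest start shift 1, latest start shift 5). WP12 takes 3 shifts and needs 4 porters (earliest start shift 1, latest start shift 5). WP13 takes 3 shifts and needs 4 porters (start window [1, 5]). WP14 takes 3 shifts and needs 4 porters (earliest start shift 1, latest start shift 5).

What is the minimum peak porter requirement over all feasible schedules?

8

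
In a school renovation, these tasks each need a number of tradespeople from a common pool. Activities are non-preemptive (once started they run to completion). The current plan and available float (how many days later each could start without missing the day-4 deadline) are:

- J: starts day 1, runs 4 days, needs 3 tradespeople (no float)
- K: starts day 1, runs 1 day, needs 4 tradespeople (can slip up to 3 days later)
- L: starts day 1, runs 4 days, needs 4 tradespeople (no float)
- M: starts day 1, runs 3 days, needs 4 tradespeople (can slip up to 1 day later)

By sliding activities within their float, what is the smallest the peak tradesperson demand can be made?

11

Early-start (J@1, K@1, L@1, M@1) gives peak 15: d1:15  d2:11  d3:11  d4:7.
Shift M→2.
Schedule J@1, K@1, L@1, M@2: d1:11  d2:11  d3:11  d4:11 — peak 11.
Total tradesperson-days = 44 over 4 days ⇒ peak ≥ ⌈44/4⌉ = 11, so 11 is optimal.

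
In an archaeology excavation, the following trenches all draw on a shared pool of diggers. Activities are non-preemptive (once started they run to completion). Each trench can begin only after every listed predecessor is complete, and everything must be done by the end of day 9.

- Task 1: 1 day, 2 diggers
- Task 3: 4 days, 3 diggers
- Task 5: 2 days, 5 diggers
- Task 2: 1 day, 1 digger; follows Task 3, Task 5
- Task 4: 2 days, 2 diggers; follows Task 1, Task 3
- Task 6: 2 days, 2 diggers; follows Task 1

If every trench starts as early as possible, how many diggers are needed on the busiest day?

10

Early-start schedule: Task 1@1, Task 3@1, Task 5@1, Task 2@5, Task 4@5, Task 6@2.
Load per day: day 1: 10, day 2: 10, day 3: 5, day 4: 3, day 5: 3, day 6: 2, day 7: 0, day 8: 0, day 9: 0.
Peak is 10.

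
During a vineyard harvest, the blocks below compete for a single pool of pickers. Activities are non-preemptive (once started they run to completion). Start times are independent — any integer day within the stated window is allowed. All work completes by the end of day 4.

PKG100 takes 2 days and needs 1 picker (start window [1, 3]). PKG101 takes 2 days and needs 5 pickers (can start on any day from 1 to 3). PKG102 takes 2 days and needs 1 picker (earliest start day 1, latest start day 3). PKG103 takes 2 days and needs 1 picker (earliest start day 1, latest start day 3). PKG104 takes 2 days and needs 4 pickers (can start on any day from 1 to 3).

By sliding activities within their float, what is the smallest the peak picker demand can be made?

Early-start (PKG100@1, PKG101@1, PKG102@1, PKG103@1, PKG104@1) gives peak 12: d1:12  d2:12  d3:0  d4:0.
Shift PKG102→3, PKG103→3, PKG104→3.
Schedule PKG100@1, PKG101@1, PKG102@3, PKG103@3, PKG104@3: d1:6  d2:6  d3:6  d4:6 — peak 6.
Total picker-days = 24 over 4 days ⇒ peak ≥ ⌈24/4⌉ = 6, so 6 is optimal.

6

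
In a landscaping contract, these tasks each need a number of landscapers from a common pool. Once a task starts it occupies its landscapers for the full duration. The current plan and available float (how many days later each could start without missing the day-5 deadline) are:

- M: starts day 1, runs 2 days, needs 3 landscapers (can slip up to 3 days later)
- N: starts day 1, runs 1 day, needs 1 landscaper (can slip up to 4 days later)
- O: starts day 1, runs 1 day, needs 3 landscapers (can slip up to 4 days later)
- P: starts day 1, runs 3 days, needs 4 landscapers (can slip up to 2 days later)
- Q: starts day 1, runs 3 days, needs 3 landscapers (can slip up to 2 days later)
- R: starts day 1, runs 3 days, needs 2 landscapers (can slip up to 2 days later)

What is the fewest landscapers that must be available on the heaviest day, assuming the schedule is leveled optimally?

9

Early-start (M@1, N@1, O@1, P@1, Q@1, R@1) gives peak 16: d1:16  d2:12  d3:9  d4:0  d5:0.
Shift P→2, Q→3.
Schedule M@1, N@1, O@1, P@2, Q@3, R@1: d1:9  d2:9  d3:9  d4:7  d5:3 — peak 9.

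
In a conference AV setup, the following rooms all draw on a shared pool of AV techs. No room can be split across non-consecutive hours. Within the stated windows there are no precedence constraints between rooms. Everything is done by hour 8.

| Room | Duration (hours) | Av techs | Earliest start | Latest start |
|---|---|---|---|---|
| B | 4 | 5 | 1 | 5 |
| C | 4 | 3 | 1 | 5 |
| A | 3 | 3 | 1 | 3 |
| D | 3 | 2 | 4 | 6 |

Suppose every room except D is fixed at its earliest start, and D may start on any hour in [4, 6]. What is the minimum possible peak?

11

D@4: h1:11  h2:11  h3:11  h4:10  h5:2  h6:2  h7:0  h8:0 → peak 11
D@5: h1:11  h2:11  h3:11  h4:8  h5:2  h6:2  h7:2  h8:0 → peak 11
D@6: h1:11  h2:11  h3:11  h4:8  h5:0  h6:2  h7:2  h8:2 → peak 11
Best is D@4, peak 11.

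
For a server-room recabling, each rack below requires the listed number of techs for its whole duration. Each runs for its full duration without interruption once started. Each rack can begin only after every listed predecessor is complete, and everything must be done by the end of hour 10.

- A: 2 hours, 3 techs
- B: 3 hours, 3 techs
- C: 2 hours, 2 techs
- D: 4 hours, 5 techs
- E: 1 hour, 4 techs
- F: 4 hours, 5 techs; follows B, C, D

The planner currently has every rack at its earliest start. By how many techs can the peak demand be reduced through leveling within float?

9

Early-start peak: h1:17  h2:13  h3:8  h4:5  h5:5  h6:5  h7:5  h8:5  h9:0  h10:0 ⇒ 17.
Leveled (A@1, B@2, C@5, D@3, E@1, F@7): h1:7  h2:6  h3:8  h4:8  h5:7  h6:7  h7:5  h8:5  h9:5  h10:5 ⇒ 8.
Reduction 17 − 8 = 9.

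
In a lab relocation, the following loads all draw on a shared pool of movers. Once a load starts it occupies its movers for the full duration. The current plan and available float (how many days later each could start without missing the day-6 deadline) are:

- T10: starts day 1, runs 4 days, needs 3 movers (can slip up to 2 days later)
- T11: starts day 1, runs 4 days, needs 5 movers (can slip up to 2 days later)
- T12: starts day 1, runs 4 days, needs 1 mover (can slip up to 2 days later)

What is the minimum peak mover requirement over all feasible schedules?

9

Schedule T10@1, T11@1, T12@1: d1:9  d2:9  d3:9  d4:9  d5:0  d6:0 — peak 9.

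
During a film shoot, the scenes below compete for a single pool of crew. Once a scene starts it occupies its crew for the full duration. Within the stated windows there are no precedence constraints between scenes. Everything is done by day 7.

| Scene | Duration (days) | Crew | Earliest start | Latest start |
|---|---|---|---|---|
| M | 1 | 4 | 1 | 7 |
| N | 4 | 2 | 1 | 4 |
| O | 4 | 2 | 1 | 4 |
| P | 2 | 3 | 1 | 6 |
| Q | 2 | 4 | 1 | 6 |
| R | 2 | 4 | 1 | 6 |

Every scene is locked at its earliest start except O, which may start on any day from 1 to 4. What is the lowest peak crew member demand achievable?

17

O@1: d1:19  d2:15  d3:4  d4:4  d5:0  d6:0  d7:0 → peak 19
O@2: d1:17  d2:15  d3:4  d4:4  d5:2  d6:0  d7:0 → peak 17
O@3: d1:17  d2:13  d3:4  d4:4  d5:2  d6:2  d7:0 → peak 17
O@4: d1:17  d2:13  d3:2  d4:4  d5:2  d6:2  d7:2 → peak 17
Best is O@2, peak 17.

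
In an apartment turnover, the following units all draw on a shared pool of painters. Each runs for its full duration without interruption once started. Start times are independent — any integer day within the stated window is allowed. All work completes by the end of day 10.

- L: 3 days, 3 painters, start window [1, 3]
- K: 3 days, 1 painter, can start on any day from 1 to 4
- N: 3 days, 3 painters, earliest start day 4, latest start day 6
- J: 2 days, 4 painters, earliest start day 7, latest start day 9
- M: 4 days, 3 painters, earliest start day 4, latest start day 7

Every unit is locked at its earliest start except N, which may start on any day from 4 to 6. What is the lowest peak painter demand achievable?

7

N@4: d1:4  d2:4  d3:4  d4:6  d5:6  d6:6  d7:7  d8:4  d9:0  d10:0 → peak 7
N@5: d1:4  d2:4  d3:4  d4:3  d5:6  d6:6  d7:10  d8:4  d9:0  d10:0 → peak 10
N@6: d1:4  d2:4  d3:4  d4:3  d5:3  d6:6  d7:10  d8:7  d9:0  d10:0 → peak 10
Best is N@4, peak 7.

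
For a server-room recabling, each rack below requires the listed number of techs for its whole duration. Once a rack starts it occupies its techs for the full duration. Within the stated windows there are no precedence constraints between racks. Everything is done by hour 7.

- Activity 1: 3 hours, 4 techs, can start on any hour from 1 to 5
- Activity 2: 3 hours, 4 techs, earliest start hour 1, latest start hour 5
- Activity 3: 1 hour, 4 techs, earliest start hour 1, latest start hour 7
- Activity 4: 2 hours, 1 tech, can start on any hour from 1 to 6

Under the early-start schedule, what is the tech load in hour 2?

At early start, hour 2 has: Activity 1, Activity 2, Activity 4.
Demand: 4 + 4 + 1 = 9.

9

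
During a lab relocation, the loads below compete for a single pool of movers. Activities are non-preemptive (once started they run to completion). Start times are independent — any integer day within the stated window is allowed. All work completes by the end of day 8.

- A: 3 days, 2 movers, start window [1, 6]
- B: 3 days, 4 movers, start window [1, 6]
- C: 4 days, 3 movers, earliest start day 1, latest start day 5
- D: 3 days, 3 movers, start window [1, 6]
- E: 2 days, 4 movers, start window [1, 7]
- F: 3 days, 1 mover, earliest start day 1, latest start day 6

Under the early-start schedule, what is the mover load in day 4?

At early start, day 4 has: C.
Demand: 3 = 3.

3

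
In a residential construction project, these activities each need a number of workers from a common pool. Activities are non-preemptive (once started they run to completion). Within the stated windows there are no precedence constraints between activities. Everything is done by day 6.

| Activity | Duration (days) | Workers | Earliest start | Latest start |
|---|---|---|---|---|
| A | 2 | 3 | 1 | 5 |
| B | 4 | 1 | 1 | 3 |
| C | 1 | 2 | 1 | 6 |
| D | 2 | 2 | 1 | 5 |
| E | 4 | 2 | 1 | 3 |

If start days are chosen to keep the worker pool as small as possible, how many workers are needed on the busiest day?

5

Early-start (A@1, B@1, C@1, D@1, E@1) gives peak 10: d1:10  d2:8  d3:3  d4:3  d5:0  d6:0.
Shift C→3, D→4, E→3.
Schedule A@1, B@1, C@3, D@4, E@3: d1:4  d2:4  d3:5  d4:5  d5:4  d6:2 — peak 5.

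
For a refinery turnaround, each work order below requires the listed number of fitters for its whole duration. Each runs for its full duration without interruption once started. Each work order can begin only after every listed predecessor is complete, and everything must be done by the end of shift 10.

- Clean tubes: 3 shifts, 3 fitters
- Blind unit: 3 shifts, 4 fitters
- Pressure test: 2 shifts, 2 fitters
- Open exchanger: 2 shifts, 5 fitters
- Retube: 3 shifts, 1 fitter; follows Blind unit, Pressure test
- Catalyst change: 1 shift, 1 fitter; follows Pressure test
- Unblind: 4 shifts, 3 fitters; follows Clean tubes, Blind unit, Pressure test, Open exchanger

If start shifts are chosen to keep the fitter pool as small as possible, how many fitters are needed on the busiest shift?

Early-start (Clean tubes@1, Blind unit@1, Pressure test@1, Open exchanger@1, Retube@4, Catalyst change@3, Unblind@4) gives peak 14: s1:14  s2:14  s3:8  s4:4  s5:4  s6:4  s7:3  s8:0  s9:0  s10:0.
Shift Pressure test→4, Open exchanger→4, Retube→6, Catalyst change→6, Unblind→6.
Schedule Clean tubes@1, Blind unit@1, Pressure test@4, Open exchanger@4, Retube@6, Catalyst change@6, Unblind@6: s1:7  s2:7  s3:7  s4:7  s5:7  s6:5  s7:4  s8:4  s9:3  s10:0 — peak 7.

7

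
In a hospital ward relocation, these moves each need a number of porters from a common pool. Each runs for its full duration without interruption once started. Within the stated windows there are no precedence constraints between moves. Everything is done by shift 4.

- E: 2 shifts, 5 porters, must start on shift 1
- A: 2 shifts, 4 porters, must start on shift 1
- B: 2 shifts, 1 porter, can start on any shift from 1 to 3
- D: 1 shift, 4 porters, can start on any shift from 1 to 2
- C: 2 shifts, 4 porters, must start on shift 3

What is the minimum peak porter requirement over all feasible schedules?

Early-start (E@1, A@1, B@1, D@1, C@3) gives peak 14: s1:14  s2:10  s3:4  s4:4.
Shift B→2.
Schedule E@1, A@1, B@2, D@1, C@3: s1:13  s2:10  s3:5  s4:4 — peak 13.
No arrangement of the 6 feasible schedules does better.

13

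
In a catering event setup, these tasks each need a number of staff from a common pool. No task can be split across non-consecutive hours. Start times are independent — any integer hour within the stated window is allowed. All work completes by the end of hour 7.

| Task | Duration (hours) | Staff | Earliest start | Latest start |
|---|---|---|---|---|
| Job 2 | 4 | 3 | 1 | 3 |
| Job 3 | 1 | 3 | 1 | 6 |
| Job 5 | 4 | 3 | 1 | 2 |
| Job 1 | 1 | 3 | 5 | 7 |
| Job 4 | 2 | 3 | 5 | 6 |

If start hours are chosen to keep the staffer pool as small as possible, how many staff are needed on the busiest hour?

6

Early-start (Job 2@1, Job 3@1, Job 5@1, Job 1@5, Job 4@5) gives peak 9: h1:9  h2:6  h3:6  h4:6  h5:6  h6:3  h7:0.
Shift Job 5→2, Job 4→6.
Schedule Job 2@1, Job 3@1, Job 5@2, Job 1@5, Job 4@6: h1:6  h2:6  h3:6  h4:6  h5:6  h6:3  h7:3 — peak 6.
Total staffer-hours = 36 over 7 hours ⇒ peak ≥ ⌈36/7⌉ = 6, so 6 is optimal.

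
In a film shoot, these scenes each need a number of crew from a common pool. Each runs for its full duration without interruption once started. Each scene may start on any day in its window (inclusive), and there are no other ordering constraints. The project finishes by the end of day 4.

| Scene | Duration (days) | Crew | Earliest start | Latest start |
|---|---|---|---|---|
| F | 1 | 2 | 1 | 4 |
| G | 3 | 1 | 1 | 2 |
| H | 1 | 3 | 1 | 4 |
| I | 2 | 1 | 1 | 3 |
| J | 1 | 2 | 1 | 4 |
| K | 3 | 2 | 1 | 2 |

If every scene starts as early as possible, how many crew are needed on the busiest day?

Early-start schedule: F@1, G@1, H@1, I@1, J@1, K@1.
Load per day: day 1: 11, day 2: 4, day 3: 3, day 4: 0.
Peak is 11.

11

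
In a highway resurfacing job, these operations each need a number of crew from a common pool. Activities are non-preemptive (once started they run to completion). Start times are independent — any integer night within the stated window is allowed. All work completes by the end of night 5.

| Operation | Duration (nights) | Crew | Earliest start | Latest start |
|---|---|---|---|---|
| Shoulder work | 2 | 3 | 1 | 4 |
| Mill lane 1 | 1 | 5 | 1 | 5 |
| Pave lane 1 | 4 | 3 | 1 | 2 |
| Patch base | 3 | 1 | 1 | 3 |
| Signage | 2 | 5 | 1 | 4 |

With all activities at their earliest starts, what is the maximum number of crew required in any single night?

17

Early-start schedule: Shoulder work@1, Mill lane 1@1, Pave lane 1@1, Patch base@1, Signage@1.
Load per night: night 1: 17, night 2: 12, night 3: 4, night 4: 3, night 5: 0.
Peak is 17.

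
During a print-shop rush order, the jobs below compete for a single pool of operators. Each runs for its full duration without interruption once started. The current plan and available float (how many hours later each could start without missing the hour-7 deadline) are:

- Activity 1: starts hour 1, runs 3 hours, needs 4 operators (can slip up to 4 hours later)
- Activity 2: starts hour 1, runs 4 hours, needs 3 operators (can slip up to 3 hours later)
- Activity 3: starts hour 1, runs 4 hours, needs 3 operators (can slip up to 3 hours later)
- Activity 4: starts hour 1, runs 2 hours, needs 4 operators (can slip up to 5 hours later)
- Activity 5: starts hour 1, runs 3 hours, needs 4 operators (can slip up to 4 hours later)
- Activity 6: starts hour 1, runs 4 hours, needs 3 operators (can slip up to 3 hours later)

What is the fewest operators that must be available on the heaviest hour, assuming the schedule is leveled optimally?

11

Early-start (Activity 1@1, Activity 2@1, Activity 3@1, Activity 4@1, Activity 5@1, Activity 6@1) gives peak 21: h1:21  h2:21  h3:17  h4:9  h5:0  h6:0  h7:0.
Shift Activity 4→5, Activity 5→5, Activity 6→4.
Schedule Activity 1@1, Activity 2@1, Activity 3@1, Activity 4@5, Activity 5@5, Activity 6@4: h1:10  h2:10  h3:10  h4:9  h5:11  h6:11  h7:7 — peak 11.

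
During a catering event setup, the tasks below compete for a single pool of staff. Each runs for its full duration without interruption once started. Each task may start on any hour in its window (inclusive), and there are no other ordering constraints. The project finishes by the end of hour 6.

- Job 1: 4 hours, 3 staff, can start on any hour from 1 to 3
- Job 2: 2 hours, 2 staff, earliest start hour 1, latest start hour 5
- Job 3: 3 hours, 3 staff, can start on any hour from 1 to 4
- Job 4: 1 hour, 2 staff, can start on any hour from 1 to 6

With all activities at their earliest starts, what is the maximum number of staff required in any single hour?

10

Early-start schedule: Job 1@1, Job 2@1, Job 3@1, Job 4@1.
Load per hour: hour 1: 10, hour 2: 8, hour 3: 6, hour 4: 3, hour 5: 0, hour 6: 0.
Peak is 10.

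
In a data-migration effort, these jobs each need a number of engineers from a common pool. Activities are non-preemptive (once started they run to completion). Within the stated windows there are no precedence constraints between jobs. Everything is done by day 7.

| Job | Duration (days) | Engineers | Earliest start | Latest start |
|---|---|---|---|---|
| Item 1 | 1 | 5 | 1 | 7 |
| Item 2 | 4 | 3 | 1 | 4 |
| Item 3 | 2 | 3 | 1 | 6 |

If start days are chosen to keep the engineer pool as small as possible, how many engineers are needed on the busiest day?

Early-start (Item 1@1, Item 2@1, Item 3@1) gives peak 11: d1:11  d2:6  d3:3  d4:3  d5:0  d6:0  d7:0.
Shift Item 2→2, Item 3→6.
Schedule Item 1@1, Item 2@2, Item 3@6: d1:5  d2:3  d3:3  d4:3  d5:3  d6:3  d7:3 — peak 5.

5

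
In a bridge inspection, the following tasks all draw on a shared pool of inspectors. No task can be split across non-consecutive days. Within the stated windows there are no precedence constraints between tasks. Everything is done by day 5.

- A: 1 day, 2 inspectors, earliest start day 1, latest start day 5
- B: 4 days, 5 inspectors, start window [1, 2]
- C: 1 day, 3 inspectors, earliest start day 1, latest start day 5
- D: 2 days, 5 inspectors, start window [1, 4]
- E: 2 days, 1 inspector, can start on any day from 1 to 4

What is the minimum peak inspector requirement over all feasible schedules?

10

Early-start (A@1, B@1, C@1, D@1, E@1) gives peak 16: d1:16  d2:11  d3:5  d4:5  d5:0.
Shift D→2, E→4.
Schedule A@1, B@1, C@1, D@2, E@4: d1:10  d2:10  d3:10  d4:6  d5:1 — peak 10.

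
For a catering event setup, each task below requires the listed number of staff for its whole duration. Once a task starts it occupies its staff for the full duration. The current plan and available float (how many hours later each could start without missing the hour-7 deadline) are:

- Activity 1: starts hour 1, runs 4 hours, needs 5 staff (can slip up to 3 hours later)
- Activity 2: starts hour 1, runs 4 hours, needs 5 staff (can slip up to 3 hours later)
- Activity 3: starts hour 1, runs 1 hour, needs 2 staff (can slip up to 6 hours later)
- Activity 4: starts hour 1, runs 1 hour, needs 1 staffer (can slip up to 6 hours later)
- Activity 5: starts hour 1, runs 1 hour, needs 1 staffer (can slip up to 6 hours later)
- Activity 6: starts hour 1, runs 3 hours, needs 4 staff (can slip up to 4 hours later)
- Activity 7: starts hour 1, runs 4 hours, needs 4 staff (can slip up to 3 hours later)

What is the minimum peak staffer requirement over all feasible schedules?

14

Early-start (Activity 1@1, Activity 2@1, Activity 3@1, Activity 4@1, Activity 5@1, Activity 6@1, Activity 7@1) gives peak 22: h1:22  h2:18  h3:18  h4:14  h5:0  h6:0  h7:0.
Shift Activity 6→5, Activity 7→2.
Schedule Activity 1@1, Activity 2@1, Activity 3@1, Activity 4@1, Activity 5@1, Activity 6@5, Activity 7@2: h1:14  h2:14  h3:14  h4:14  h5:8  h6:4  h7:4 — peak 14.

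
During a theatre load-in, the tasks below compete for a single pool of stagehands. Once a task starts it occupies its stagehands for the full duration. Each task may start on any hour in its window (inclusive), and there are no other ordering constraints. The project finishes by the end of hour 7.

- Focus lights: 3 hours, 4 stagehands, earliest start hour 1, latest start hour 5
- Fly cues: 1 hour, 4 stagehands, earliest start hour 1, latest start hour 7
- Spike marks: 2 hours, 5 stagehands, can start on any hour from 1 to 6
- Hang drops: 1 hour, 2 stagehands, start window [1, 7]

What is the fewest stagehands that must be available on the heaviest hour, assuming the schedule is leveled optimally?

Early-start (Focus lights@1, Fly cues@1, Spike marks@1, Hang drops@1) gives peak 15: h1:15  h2:9  h3:4  h4:0  h5:0  h6:0  h7:0.
Shift Fly cues→4, Spike marks→5, Hang drops→7.
Schedule Focus lights@1, Fly cues@4, Spike marks@5, Hang drops@7: h1:4  h2:4  h3:4  h4:4  h5:5  h6:5  h7:2 — peak 5.

5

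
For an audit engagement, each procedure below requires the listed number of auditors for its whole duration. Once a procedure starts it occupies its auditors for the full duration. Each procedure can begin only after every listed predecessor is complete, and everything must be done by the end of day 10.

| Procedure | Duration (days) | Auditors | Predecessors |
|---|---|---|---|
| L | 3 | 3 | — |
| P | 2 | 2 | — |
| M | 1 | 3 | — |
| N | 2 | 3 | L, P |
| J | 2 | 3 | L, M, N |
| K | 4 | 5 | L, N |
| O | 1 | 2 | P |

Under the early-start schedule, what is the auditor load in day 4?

3

At early start, day 4 has: N.
Demand: 3 = 3.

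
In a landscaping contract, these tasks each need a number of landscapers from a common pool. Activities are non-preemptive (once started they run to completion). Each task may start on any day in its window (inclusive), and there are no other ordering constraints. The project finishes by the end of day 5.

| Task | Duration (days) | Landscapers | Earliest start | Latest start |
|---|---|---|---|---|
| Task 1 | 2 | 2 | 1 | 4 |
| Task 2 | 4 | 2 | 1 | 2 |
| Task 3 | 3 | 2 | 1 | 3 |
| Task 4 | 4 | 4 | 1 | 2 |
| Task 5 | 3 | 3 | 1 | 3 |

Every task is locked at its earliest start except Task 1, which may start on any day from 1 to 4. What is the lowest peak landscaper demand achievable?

11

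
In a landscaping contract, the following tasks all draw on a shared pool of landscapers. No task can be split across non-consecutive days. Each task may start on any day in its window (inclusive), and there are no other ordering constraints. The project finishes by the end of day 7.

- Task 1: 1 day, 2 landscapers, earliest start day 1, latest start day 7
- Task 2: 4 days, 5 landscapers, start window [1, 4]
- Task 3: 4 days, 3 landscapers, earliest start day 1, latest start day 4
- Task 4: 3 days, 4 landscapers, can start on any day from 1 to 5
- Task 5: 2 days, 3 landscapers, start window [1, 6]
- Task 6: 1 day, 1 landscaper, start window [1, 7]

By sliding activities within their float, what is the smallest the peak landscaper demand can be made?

Early-start (Task 1@1, Task 2@1, Task 3@1, Task 4@1, Task 5@1, Task 6@1) gives peak 18: d1:18  d2:15  d3:12  d4:8  d5:0  d6:0  d7:0.
Shift Task 3→2, Task 4→5, Task 5→6.
Schedule Task 1@1, Task 2@1, Task 3@2, Task 4@5, Task 5@6, Task 6@1: d1:8  d2:8  d3:8  d4:8  d5:7  d6:7  d7:7 — peak 8.
Total landscaper-days = 53 over 7 days ⇒ peak ≥ ⌈53/7⌉ = 8, so 8 is optimal.

8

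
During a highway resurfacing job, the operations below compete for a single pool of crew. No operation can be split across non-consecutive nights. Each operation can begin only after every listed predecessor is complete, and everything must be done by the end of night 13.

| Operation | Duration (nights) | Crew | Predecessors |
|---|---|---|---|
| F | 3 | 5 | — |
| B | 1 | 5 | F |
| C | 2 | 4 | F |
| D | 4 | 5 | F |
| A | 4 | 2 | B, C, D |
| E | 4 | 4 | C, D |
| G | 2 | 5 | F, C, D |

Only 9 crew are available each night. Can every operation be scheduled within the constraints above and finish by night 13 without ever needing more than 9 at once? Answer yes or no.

yes

Schedule F@1, B@8, C@4, D@4, A@9, E@8, G@12: n1:5  n2:5  n3:5  n4:9  n5:9  n6:5  n7:5  n8:9  n9:6  n10:6  n11:6  n12:7  n13:5 — peak 9 ≤ 9.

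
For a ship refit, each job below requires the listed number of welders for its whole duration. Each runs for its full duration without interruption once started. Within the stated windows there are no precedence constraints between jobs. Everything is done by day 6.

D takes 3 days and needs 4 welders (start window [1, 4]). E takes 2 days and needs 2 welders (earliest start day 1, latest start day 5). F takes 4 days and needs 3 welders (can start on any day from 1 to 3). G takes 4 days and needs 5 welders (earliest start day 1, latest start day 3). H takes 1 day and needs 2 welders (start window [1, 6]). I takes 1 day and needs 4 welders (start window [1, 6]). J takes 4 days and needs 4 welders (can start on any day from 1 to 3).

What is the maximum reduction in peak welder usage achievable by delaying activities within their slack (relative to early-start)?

Early-start peak: d1:24  d2:18  d3:16  d4:12  d5:0  d6:0 ⇒ 24.
Leveled (D@1, E@1, F@1, G@1, H@1, I@4, J@3): d1:16  d2:14  d3:16  d4:16  d5:4  d6:4 ⇒ 16.
Reduction 24 − 16 = 8.

8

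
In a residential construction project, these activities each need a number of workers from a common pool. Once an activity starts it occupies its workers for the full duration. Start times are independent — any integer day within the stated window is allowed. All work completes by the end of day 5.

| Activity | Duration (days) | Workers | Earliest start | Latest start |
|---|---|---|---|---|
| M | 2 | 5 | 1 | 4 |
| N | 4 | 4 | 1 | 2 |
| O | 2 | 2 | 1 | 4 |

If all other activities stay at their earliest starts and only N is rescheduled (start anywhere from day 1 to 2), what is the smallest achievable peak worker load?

11

N@1: d1:11  d2:11  d3:4  d4:4  d5:0 → peak 11
N@2: d1:7  d2:11  d3:4  d4:4  d5:4 → peak 11
Best is N@1, peak 11.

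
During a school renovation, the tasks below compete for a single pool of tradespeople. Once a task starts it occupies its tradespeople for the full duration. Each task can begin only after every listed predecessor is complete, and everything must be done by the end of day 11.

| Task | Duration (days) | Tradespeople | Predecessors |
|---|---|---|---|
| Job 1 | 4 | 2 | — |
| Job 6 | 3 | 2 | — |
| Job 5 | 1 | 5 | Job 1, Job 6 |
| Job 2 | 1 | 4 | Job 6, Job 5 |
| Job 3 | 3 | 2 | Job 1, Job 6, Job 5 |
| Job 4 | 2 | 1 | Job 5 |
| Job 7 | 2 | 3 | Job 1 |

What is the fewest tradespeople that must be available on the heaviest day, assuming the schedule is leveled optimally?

Early-start (Job 1@1, Job 6@1, Job 5@5, Job 2@6, Job 3@6, Job 4@6, Job 7@5) gives peak 10: d1:4  d2:4  d3:4  d4:2  d5:8  d6:10  d7:3  d8:2  d9:0  d10:0  d11:0.
Shift Job 3→7, Job 7→8.
Schedule Job 1@1, Job 6@1, Job 5@5, Job 2@6, Job 3@7, Job 4@6, Job 7@8: d1:4  d2:4  d3:4  d4:2  d5:5  d6:5  d7:3  d8:5  d9:5  d10:0  d11:0 — peak 5.

5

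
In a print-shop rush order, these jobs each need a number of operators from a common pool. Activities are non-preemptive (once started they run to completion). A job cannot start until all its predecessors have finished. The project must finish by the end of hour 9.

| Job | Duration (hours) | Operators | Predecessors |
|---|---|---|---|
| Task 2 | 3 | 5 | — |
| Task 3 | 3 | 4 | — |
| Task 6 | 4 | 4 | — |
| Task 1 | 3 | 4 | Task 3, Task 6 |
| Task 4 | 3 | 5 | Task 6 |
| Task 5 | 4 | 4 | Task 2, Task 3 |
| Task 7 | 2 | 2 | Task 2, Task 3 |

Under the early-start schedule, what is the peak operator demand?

Early-start schedule: Task 2@1, Task 3@1, Task 6@1, Task 1@5, Task 4@5, Task 5@4, Task 7@4.
Load per hour: hour 1: 13, hour 2: 13, hour 3: 13, hour 4: 10, hour 5: 15, hour 6: 13, hour 7: 13, hour 8: 0, hour 9: 0.
Peak is 15.

15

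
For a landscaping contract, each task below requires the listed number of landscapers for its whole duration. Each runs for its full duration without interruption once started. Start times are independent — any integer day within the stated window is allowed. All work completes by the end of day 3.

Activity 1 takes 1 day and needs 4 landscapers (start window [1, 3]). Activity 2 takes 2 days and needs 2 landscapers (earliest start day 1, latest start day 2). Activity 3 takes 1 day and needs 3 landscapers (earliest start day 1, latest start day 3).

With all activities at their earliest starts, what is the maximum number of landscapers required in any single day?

9

Early-start schedule: Activity 1@1, Activity 2@1, Activity 3@1.
Load per day: day 1: 9, day 2: 2, day 3: 0.
Peak is 9.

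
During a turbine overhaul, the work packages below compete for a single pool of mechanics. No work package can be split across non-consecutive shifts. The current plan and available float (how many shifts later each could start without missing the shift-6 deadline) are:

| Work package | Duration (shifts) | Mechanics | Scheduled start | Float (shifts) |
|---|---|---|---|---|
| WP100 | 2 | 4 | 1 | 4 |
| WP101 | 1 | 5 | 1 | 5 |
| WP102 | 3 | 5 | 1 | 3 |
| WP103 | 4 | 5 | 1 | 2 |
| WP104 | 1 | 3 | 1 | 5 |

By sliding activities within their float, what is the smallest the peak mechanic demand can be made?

Early-start (WP100@1, WP101@1, WP102@1, WP103@1, WP104@1) gives peak 22: s1:22  s2:14  s3:10  s4:5  s5:0  s6:0.
Shift WP102→2, WP103→3, WP104→5.
Schedule WP100@1, WP101@1, WP102@2, WP103@3, WP104@5: s1:9  s2:9  s3:10  s4:10  s5:8  s6:5 — peak 10.

10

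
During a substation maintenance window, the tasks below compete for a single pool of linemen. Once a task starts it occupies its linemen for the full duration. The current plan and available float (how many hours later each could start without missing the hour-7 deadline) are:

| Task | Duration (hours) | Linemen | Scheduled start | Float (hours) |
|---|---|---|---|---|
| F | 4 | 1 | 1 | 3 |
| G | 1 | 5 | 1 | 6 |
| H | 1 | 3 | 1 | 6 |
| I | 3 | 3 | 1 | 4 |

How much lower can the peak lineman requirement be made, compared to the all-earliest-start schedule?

Early-start peak: h1:12  h2:4  h3:4  h4:1  h5:0  h6:0  h7:0 ⇒ 12.
Leveled (F@1, G@5, H@1, I@2): h1:4  h2:4  h3:4  h4:4  h5:5  h6:0  h7:0 ⇒ 5.
Reduction 12 − 5 = 7.

7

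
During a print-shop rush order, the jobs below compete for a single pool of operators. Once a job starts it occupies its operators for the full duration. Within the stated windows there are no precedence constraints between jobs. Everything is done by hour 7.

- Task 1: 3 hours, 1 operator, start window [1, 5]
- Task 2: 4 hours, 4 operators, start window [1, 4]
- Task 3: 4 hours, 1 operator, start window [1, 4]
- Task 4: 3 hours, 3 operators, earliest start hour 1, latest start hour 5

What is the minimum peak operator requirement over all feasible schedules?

Early-start (Task 1@1, Task 2@1, Task 3@1, Task 4@1) gives peak 9: h1:9  h2:9  h3:9  h4:5  h5:0  h6:0  h7:0.
Shift Task 3→4, Task 4→5.
Schedule Task 1@1, Task 2@1, Task 3@4, Task 4@5: h1:5  h2:5  h3:5  h4:5  h5:4  h6:4  h7:4 — peak 5.
Total operator-hours = 32 over 7 hours ⇒ peak ≥ ⌈32/7⌉ = 5, so 5 is optimal.

5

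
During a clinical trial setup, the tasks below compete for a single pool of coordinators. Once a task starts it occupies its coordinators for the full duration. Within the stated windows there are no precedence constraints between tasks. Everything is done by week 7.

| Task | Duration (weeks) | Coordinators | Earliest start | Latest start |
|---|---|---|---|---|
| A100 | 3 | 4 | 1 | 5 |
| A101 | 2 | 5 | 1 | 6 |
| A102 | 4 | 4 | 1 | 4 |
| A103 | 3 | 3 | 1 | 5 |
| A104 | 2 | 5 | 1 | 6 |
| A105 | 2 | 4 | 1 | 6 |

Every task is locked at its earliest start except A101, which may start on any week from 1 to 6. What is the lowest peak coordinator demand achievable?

A101@1: w1:25  w2:25  w3:11  w4:4  w5:0  w6:0  w7:0 → peak 25
A101@2: w1:20  w2:25  w3:16  w4:4  w5:0  w6:0  w7:0 → peak 25
A101@3: w1:20  w2:20  w3:16  w4:9  w5:0  w6:0  w7:0 → peak 20
A101@4: w1:20  w2:20  w3:11  w4:9  w5:5  w6:0  w7:0 → peak 20
A101@5: w1:20  w2:20  w3:11  w4:4  w5:5  w6:5  w7:0 → peak 20
A101@6: w1:20  w2:20  w3:11  w4:4  w5:0  w6:5  w7:5 → peak 20
Best is A101@3, peak 20.

20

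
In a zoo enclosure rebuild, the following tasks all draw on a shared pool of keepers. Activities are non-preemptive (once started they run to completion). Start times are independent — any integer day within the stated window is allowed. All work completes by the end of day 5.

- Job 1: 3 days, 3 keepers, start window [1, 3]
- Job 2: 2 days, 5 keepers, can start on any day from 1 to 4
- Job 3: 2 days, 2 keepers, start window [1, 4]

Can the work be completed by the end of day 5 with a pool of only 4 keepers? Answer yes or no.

Total keeper-days = 23; over 5 days the average is 23/5 > 4, so some day must exceed 4.

no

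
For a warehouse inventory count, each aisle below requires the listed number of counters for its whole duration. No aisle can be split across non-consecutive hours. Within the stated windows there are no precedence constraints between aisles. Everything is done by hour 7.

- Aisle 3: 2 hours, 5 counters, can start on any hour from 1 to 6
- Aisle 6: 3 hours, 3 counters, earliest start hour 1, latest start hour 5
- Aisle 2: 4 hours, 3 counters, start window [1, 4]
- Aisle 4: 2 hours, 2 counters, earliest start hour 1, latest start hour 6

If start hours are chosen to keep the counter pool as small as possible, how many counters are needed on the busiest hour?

6

Early-start (Aisle 3@1, Aisle 6@1, Aisle 2@1, Aisle 4@1) gives peak 13: h1:13  h2:13  h3:6  h4:3  h5:0  h6:0  h7:0.
Shift Aisle 6→3, Aisle 2→3, Aisle 4→6.
Schedule Aisle 3@1, Aisle 6@3, Aisle 2@3, Aisle 4@6: h1:5  h2:5  h3:6  h4:6  h5:6  h6:5  h7:2 — peak 6.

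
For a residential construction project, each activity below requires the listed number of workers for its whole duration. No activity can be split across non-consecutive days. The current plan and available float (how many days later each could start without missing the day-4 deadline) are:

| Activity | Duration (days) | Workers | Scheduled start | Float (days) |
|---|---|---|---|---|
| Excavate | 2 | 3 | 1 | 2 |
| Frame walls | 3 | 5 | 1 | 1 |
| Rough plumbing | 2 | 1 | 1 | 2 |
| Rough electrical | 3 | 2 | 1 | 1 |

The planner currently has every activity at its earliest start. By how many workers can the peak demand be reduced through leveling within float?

Early-start peak: d1:11  d2:11  d3:7  d4:0 ⇒ 11.
Leveled (Excavate@1, Frame walls@1, Rough plumbing@3, Rough electrical@1): d1:10  d2:10  d3:8  d4:1 ⇒ 10.
Reduction 11 − 10 = 1.

1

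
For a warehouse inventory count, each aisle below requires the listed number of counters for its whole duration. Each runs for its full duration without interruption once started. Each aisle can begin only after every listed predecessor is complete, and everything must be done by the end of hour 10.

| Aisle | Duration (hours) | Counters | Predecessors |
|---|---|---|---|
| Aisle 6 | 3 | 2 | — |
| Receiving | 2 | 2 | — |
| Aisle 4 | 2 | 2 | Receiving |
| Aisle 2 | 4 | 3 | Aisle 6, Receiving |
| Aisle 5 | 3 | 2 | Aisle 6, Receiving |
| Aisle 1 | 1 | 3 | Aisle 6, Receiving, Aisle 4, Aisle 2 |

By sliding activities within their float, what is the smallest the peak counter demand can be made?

5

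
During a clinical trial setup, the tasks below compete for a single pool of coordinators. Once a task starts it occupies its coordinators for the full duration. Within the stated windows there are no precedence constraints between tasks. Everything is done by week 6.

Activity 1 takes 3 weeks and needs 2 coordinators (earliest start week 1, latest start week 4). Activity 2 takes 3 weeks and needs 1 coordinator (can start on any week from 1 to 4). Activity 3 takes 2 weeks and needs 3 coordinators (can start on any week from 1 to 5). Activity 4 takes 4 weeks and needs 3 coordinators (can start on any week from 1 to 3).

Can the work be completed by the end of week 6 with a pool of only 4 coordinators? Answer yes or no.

Total coordinator-weeks = 27; over 6 weeks the average is 27/6 > 4, so some week must exceed 4.

no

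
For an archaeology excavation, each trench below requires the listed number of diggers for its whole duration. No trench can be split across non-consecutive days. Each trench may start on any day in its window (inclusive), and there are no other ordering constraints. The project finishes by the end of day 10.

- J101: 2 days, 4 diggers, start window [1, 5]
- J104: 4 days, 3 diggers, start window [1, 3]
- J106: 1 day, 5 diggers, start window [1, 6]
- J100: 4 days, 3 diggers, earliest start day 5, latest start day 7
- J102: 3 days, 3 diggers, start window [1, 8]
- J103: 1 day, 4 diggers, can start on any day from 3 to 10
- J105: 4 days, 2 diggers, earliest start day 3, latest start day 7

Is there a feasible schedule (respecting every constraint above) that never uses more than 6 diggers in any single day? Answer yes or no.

The minimum achievable peak is 7; 6 < 7, so no feasible schedule stays within the cap.

no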